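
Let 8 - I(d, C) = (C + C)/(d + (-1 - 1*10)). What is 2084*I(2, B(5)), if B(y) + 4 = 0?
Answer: 133376/9 ≈ 14820.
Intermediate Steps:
B(y) = -4 (B(y) = -4 + 0 = -4)
I(d, C) = 8 - 2*C/(-11 + d) (I(d, C) = 8 - (C + C)/(d + (-1 - 1*10)) = 8 - 2*C/(d + (-1 - 10)) = 8 - 2*C/(d - 11) = 8 - 2*C/(-11 + d))
2084*I(2, B(5)) = 2084*(2*(-44 - 1*(-4) + 4*2)/(-11 + 2)) = 2084*(2*(-44 + 4 + 8)/(-9)) = 2084*(2*(-⅑)*(-32)) = 2084*(64/9) = 133376/9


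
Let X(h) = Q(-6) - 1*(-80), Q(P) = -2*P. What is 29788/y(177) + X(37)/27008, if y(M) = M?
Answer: 201132647/1195104 ≈ 168.30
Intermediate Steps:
X(h) = 92 (X(h) = -2*(-6) - 1*(-80) = 12 + 80 = 92)
29788/y(177) + X(37)/27008 = 29788/177 + 92/27008 = 29788*(1/177) + 92*(1/27008) = 29788/177 + 23/6752 = 201132647/1195104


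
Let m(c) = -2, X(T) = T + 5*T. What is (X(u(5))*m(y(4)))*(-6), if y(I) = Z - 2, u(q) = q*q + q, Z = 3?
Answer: 2160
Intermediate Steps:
u(q) = q + q² (u(q) = q² + q = q + q²)
y(I) = 1 (y(I) = 3 - 2 = 1)
X(T) = 6*T
(X(u(5))*m(y(4)))*(-6) = ((6*(5*(1 + 5)))*(-2))*(-6) = ((6*(5*6))*(-2))*(-6) = ((6*30)*(-2))*(-6) = (180*(-2))*(-6) = -360*(-6) = 2160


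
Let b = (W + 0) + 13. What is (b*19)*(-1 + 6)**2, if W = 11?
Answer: 11400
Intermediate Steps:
b = 24 (b = (11 + 0) + 13 = 11 + 13 = 24)
(b*19)*(-1 + 6)**2 = (24*19)*(-1 + 6)**2 = 456*5**2 = 456*25 = 11400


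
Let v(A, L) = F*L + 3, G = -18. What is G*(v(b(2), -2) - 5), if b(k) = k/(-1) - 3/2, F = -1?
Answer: 0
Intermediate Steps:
b(k) = -3/2 - k (b(k) = k*(-1) - 3*1/2 = -k - 3/2 = -3/2 - k)
v(A, L) = 3 - L (v(A, L) = -L + 3 = 3 - L)
G*(v(b(2), -2) - 5) = -18*((3 - 1*(-2)) - 5) = -18*((3 + 2) - 5) = -18*(5 - 5) = -18*0 = 0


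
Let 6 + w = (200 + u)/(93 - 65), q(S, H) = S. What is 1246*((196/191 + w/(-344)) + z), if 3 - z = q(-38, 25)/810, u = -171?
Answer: 271053515057/53220240 ≈ 5093.1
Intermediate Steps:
z = 1234/405 (z = 3 - (-38)/810 = 3 - 1*(-19/405) = 3 + 19/405 = 1234/405 ≈ 3.0469)
w = -139/28 (w = -6 + (200 - 171)/(93 - 65) = -6 + 29/28 = -139/28 ≈ -4.9643)
1246*((196/191 + w/(-344)) + z) = 1246*((196/191 - 139/28/(-344)) + 1234/405) = 1246*((196*(1/191) - 139/28*(-1/344)) + 1234/405) = 1246*((196/191 + 139/9632) + 1234/405) = 1246*(1914421/1839712 + 1234/405) = 1246*(3045545113/745083360) = 271053515057/53220240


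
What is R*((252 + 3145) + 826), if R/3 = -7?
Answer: -88683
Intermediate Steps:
R = -21 (R = 3*(-7) = -21)
R*((252 + 3145) + 826) = -21*((252 + 3145) + 826) = -21*(3397 + 826) = -21*4223 = -88683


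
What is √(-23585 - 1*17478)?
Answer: I*√41063 ≈ 202.64*I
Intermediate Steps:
√(-23585 - 1*17478) = √(-23585 - 17478) = √(-41063) = I*√41063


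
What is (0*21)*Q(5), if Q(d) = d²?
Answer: 0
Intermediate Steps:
(0*21)*Q(5) = (0*21)*5² = 0*25 = 0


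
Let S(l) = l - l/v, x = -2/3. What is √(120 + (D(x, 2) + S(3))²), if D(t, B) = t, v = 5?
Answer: 2*√6919/15 ≈ 11.091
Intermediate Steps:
x = -⅔ (x = -2*⅓ = -⅔ ≈ -0.66667)
S(l) = 4*l/5 (S(l) = l - l/5 = 4*l/5)
√(120 + (D(x, 2) + S(3))²) = √(120 + (-⅔ + (⅘)*3)²) = √(120 + (-⅔ + 12/5)²) = √(120 + (26/15)²) = √(120 + 676/225) = √(27676/225) = 2*√6919/15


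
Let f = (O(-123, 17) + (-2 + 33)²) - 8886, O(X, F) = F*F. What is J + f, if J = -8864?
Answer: -16500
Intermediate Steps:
O(X, F) = F²
f = -7636 (f = (17² + (-2 + 33)²) - 8886 = (289 + 31²) - 8886 = (289 + 961) - 8886 = 1250 - 8886 = -7636)
J + f = -8864 - 7636 = -16500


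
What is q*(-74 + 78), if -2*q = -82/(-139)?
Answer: -164/139 ≈ -1.1799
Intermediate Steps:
q = -41/139 (q = -(-41)/(-139) = -(-41)*(-1)/139 = -½*82/139 = -41/139 ≈ -0.29496)
q*(-74 + 78) = -41*(-74 + 78)/139 = -41/139*4 = -164/139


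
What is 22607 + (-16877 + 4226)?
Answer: 9956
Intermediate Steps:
22607 + (-16877 + 4226) = 22607 - 12651 = 9956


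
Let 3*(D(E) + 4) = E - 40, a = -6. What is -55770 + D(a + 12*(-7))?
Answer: -167452/3 ≈ -55817.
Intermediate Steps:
D(E) = -52/3 + E/3 (D(E) = -4 + (E - 40)/3 = -4 + (-40 + E)/3 = -4 + (-40/3 + E/3) = -52/3 + E/3)
-55770 + D(a + 12*(-7)) = -55770 + (-52/3 + (-6 + 12*(-7))/3) = -55770 + (-52/3 + (-6 - 84)/3) = -55770 + (-52/3 + (1/3)*(-90)) = -55770 + (-52/3 - 30) = -55770 - 142/3 = -167452/3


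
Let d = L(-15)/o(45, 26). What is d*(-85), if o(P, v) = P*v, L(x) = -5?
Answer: 85/234 ≈ 0.36325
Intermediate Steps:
d = -1/234 (d = -5/(45*26) = -5/1170 = -5*1/1170 = -1/234 ≈ -0.0042735)
d*(-85) = -1/234*(-85) = 85/234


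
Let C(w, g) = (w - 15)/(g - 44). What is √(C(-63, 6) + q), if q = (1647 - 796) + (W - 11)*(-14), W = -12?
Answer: 61*√114/19 ≈ 34.279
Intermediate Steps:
C(w, g) = (-15 + w)/(-44 + g)
q = 1173 (q = (1647 - 796) + (-12 - 11)*(-14) = 851 - 23*(-14) = 851 + 322 = 1173)
√(C(-63, 6) + q) = √((-15 - 63)/(-44 + 6) + 1173) = √(-78/(-38) + 1173) = √(-1/38*(-78) + 1173) = √(39/19 + 1173) = √(22326/19) = 61*√114/19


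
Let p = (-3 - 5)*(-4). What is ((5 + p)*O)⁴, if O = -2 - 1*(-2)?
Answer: 0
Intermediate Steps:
p = 32 (p = -8*(-4) = 32)
O = 0 (O = -2 + 2 = 0)
((5 + p)*O)⁴ = ((5 + 32)*0)⁴ = (37*0)⁴ = 0⁴ = 0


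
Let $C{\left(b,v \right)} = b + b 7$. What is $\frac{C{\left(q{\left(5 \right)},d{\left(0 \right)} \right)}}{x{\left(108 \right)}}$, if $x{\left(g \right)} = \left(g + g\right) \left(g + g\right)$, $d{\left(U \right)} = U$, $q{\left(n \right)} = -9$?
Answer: $- \frac{1}{648} \approx -0.0015432$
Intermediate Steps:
$C{\left(b,v \right)} = 8 b$ ($C{\left(b,v \right)} = b + 7 b = 8 b$)
$x{\left(g \right)} = 4 g^{2}$ ($x{\left(g \right)} = 2 g 2 g = 4 g^{2}$)
$\frac{C{\left(q{\left(5 \right)},d{\left(0 \right)} \right)}}{x{\left(108 \right)}} = \frac{8 \left(-9\right)}{4 \cdot 108^{2}} = - \frac{72}{4 \cdot 11664} = - \frac{72}{46656} = \left(-72\right) \frac{1}{46656} = - \frac{1}{648}$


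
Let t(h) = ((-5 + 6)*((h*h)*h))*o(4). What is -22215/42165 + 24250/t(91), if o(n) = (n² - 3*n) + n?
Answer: -4430071229/8473152324 ≈ -0.52284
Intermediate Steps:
o(n) = n² - 2*n
t(h) = 8*h³ (t(h) = ((-5 + 6)*((h*h)*h))*(4*(-2 + 4)) = (1*(h²*h))*(4*2) = (1*h³)*8 = h³*8 = 8*h³)
-22215/42165 + 24250/t(91) = -22215/42165 + 24250/((8*91³)) = -22215*1/42165 + 24250/((8*753571)) = -1481/2811 + 24250/6028568 = -1481/2811 + 24250*(1/6028568) = -1481/2811 + 12125/3014284 = -4430071229/8473152324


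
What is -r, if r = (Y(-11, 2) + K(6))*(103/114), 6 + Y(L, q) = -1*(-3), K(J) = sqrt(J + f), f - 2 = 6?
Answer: 103/38 - 103*sqrt(14)/114 ≈ -0.67009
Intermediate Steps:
f = 8 (f = 2 + 6 = 8)
K(J) = sqrt(8 + J) (K(J) = sqrt(J + 8) = sqrt(8 + J))
Y(L, q) = -3 (Y(L, q) = -6 - 1*(-3) = -6 + 3 = -3)
r = -103/38 + 103*sqrt(14)/114 (r = (-3 + sqrt(8 + 6))*(103/114) = (-3 + sqrt(14))*(103*(1/114)) = (-3 + sqrt(14))*(103/114) = -103/38 + 103*sqrt(14)/114 ≈ 0.67009)
-r = -(-103/38 + 103*sqrt(14)/114) = 103/38 - 103*sqrt(14)/114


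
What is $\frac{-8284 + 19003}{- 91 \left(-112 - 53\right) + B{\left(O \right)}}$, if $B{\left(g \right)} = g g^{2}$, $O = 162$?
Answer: $\frac{3573}{1422181} \approx 0.0025123$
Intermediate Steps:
$B{\left(g \right)} = g^{3}$
$\frac{-8284 + 19003}{- 91 \left(-112 - 53\right) + B{\left(O \right)}} = \frac{-8284 + 19003}{- 91 \left(-112 - 53\right) + 162^{3}} = \frac{10719}{\left(-91\right) \left(-165\right) + 4251528} = \frac{10719}{15015 + 4251528} = \frac{10719}{4266543} = 10719 \cdot \frac{1}{4266543} = \frac{3573}{1422181}$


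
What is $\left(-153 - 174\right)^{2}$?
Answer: $106929$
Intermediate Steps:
$\left(-153 - 174\right)^{2} = \left(-327\right)^{2} = 106929$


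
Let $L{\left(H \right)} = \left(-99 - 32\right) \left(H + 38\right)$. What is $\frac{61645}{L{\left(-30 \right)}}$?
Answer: $- \frac{61645}{1048} \approx -58.822$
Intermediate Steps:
$L{\left(H \right)} = -4978 - 131 H$ ($L{\left(H \right)} = - 131 \left(38 + H\right) = -4978 - 131 H$)
$\frac{61645}{L{\left(-30 \right)}} = \frac{61645}{-4978 - -3930} = \frac{61645}{-4978 + 3930} = \frac{61645}{-1048} = 61645 \left(- \frac{1}{1048}\right) = - \frac{61645}{1048}$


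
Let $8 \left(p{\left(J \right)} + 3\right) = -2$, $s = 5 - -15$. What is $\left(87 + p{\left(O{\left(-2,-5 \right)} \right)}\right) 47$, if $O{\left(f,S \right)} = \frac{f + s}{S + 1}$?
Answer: $\frac{15745}{4} \approx 3936.3$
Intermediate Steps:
$s = 20$ ($s = 5 + 15 = 20$)
$O{\left(f,S \right)} = \frac{20 + f}{1 + S}$ ($O{\left(f,S \right)} = \frac{f + 20}{S + 1} = \frac{20 + f}{1 + S}$)
$p{\left(J \right)} = - \frac{13}{4}$ ($p{\left(J \right)} = -3 + \frac{1}{8} \left(-2\right) = -3 - \frac{1}{4} = - \frac{13}{4}$)
$\left(87 + p{\left(O{\left(-2,-5 \right)} \right)}\right) 47 = \left(87 - \frac{13}{4}\right) 47 = \frac{335}{4} \cdot 47 = \frac{15745}{4}$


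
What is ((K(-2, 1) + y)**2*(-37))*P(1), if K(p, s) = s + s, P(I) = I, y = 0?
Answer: -148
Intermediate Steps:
K(p, s) = 2*s
((K(-2, 1) + y)**2*(-37))*P(1) = ((2*1 + 0)**2*(-37))*1 = ((2 + 0)**2*(-37))*1 = (2**2*(-37))*1 = (4*(-37))*1 = -148*1 = -148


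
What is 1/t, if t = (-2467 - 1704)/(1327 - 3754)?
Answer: 2427/4171 ≈ 0.58187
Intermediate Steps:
t = 4171/2427 (t = -4171/(-2427) = -4171*(-1/2427) = 4171/2427 ≈ 1.7186)
1/t = 1/(4171/2427) = 2427/4171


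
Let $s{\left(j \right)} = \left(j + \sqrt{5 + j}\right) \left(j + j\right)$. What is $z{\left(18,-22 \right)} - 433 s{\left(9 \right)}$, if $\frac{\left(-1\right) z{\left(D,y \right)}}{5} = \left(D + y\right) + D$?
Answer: $-70216 - 7794 \sqrt{14} \approx -99379.0$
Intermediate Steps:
$s{\left(j \right)} = 2 j \left(j + \sqrt{5 + j}\right)$ ($s{\left(j \right)} = \left(j + \sqrt{5 + j}\right) 2 j = 2 j \left(j + \sqrt{5 + j}\right)$)
$z{\left(D,y \right)} = - 10 D - 5 y$ ($z{\left(D,y \right)} = - 5 \left(\left(D + y\right) + D\right) = - 5 \left(y + 2 D\right) = - 10 D - 5 y$)
$z{\left(18,-22 \right)} - 433 s{\left(9 \right)} = \left(\left(-10\right) 18 - -110\right) - 433 \cdot 2 \cdot 9 \left(9 + \sqrt{5 + 9}\right) = \left(-180 + 110\right) - 433 \cdot 2 \cdot 9 \left(9 + \sqrt{14}\right) = -70 - 433 \left(162 + 18 \sqrt{14}\right) = -70 - \left(70146 + 7794 \sqrt{14}\right) = -70216 - 7794 \sqrt{14}$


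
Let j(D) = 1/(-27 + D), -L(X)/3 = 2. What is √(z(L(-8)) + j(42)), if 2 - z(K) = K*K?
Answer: I*√7635/15 ≈ 5.8252*I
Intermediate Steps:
L(X) = -6 (L(X) = -3*2 = -6)
z(K) = 2 - K² (z(K) = 2 - K*K = 2 - K²)
√(z(L(-8)) + j(42)) = √((2 - 1*(-6)²) + 1/(-27 + 42)) = √((2 - 1*36) + 1/15) = √((2 - 36) + 1/15) = √(-34 + 1/15) = √(-509/15) = I*√7635/15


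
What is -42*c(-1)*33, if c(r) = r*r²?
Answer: 1386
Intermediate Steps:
c(r) = r³
-42*c(-1)*33 = -42*(-1)³*33 = -42*(-1)*33 = 42*33 = 1386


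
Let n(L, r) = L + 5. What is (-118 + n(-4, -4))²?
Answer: 13689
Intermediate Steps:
n(L, r) = 5 + L
(-118 + n(-4, -4))² = (-118 + (5 - 4))² = (-118 + 1)² = (-117)² = 13689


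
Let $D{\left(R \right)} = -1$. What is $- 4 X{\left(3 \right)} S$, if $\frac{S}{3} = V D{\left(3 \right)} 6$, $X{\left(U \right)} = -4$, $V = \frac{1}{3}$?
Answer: $-96$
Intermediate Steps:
$V = \frac{1}{3} \approx 0.33333$
$S = -6$ ($S = 3 \cdot \frac{1}{3} \left(-1\right) 6 = 3 \left(\left(- \frac{1}{3}\right) 6\right) = 3 \left(-2\right) = -6$)
$- 4 X{\left(3 \right)} S = \left(-4\right) \left(-4\right) \left(-6\right) = 16 \left(-6\right) = -96$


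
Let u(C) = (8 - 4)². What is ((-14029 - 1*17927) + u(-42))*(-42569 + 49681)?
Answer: -227157280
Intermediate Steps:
u(C) = 16 (u(C) = 4² = 16)
((-14029 - 1*17927) + u(-42))*(-42569 + 49681) = ((-14029 - 1*17927) + 16)*(-42569 + 49681) = ((-14029 - 17927) + 16)*7112 = (-31956 + 16)*7112 = -31940*7112 = -227157280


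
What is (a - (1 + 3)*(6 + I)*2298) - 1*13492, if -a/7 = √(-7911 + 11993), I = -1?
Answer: -59452 - 7*√4082 ≈ -59899.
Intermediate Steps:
a = -7*√4082 (a = -7*√(-7911 + 11993) = -7*√4082 ≈ -447.23)
(a - (1 + 3)*(6 + I)*2298) - 1*13492 = (-7*√4082 - (1 + 3)*(6 - 1)*2298) - 1*13492 = (-7*√4082 - 4*5*2298) - 13492 = (-7*√4082 - 20*2298) - 13492 = (-7*√4082 - 1*45960) - 13492 = (-7*√4082 - 45960) - 13492 = (-45960 - 7*√4082) - 13492 = -59452 - 7*√4082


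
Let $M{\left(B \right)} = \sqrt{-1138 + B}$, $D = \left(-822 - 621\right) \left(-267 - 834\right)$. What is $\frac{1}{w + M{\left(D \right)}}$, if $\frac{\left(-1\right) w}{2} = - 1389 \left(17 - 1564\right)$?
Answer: $- \frac{4297566}{18469071936751} - \frac{\sqrt{1587605}}{18469071936751} \approx -2.3276 \cdot 10^{-7}$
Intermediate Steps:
$D = 1588743$ ($D = \left(-1443\right) \left(-1101\right) = 1588743$)
$w = -4297566$ ($w = - 2 \left(- 1389 \left(17 - 1564\right)\right) = - 2 \left(\left(-1389\right) \left(-1547\right)\right) = \left(-2\right) 2148783 = -4297566$)
$\frac{1}{w + M{\left(D \right)}} = \frac{1}{-4297566 + \sqrt{-1138 + 1588743}} = \frac{1}{-4297566 + \sqrt{1587605}}$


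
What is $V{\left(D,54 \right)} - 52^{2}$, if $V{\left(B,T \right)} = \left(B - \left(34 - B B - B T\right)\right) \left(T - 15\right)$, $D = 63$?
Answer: $285896$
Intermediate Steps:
$V{\left(B,T \right)} = \left(-15 + T\right) \left(-34 + B + B^{2} + B T\right)$ ($V{\left(B,T \right)} = \left(B - \left(34 - B^{2} - B T\right)\right) \left(-15 + T\right) = \left(B + \left(-34 + B^{2} + B T\right)\right) \left(-15 + T\right) = \left(-34 + B + B^{2} + B T\right) \left(-15 + T\right) = \left(-15 + T\right) \left(-34 + B + B^{2} + B T\right)$)
$V{\left(D,54 \right)} - 52^{2} = \left(510 - 1836 - 945 - 15 \cdot 63^{2} + 63 \cdot 54^{2} + 54 \cdot 63^{2} - 882 \cdot 54\right) - 52^{2} = \left(510 - 1836 - 945 - 59535 + 63 \cdot 2916 + 54 \cdot 3969 - 47628\right) - 2704 = \left(510 - 1836 - 945 - 59535 + 183708 + 214326 - 47628\right) - 2704 = 288600 - 2704 = 285896$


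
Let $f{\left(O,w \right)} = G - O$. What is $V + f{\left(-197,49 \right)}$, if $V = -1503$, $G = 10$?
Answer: $-1296$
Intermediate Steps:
$f{\left(O,w \right)} = 10 - O$
$V + f{\left(-197,49 \right)} = -1503 + \left(10 - -197\right) = -1503 + \left(10 + 197\right) = -1503 + 207 = -1296$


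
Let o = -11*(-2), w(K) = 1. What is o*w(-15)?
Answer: 22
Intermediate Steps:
o = 22
o*w(-15) = 22*1 = 22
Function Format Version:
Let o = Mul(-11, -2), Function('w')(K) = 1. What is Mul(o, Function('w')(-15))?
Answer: 22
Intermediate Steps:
o = 22
Mul(o, Function('w')(-15)) = Mul(22, 1) = 22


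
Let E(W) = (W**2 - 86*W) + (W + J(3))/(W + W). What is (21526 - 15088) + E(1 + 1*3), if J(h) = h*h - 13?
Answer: 6110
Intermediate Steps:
J(h) = -13 + h**2 (J(h) = h**2 - 13 = -13 + h**2)
E(W) = W**2 - 86*W + (-4 + W)/(2*W) (E(W) = (W**2 - 86*W) + (W + (-13 + 3**2))/(W + W) = (W**2 - 86*W) + (W + (-13 + 9))/((2*W)) = (W**2 - 86*W) + (W - 4)*(1/(2*W)) = (W**2 - 86*W) + (-4 + W)*(1/(2*W)) = (W**2 - 86*W) + (-4 + W)/(2*W) = W**2 - 86*W + (-4 + W)/(2*W))
(21526 - 15088) + E(1 + 1*3) = (21526 - 15088) + (1/2 + (1 + 1*3)**2 - 86*(1 + 1*3) - 2/(1 + 1*3)) = 6438 + (1/2 + (1 + 3)**2 - 86*(1 + 3) - 2/(1 + 3)) = 6438 + (1/2 + 4**2 - 86*4 - 2/4) = 6438 + (1/2 + 16 - 344 - 2*1/4) = 6438 + (1/2 + 16 - 344 - 1/2) = 6438 - 328 = 6110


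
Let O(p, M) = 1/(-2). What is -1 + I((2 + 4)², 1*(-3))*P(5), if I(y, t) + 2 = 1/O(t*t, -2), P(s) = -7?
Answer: 27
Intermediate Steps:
O(p, M) = -½
I(y, t) = -4 (I(y, t) = -2 + 1/(-½) = -2 - 2 = -4)
-1 + I((2 + 4)², 1*(-3))*P(5) = -1 - 4*(-7) = -1 + 28 = 27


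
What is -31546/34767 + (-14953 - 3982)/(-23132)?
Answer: -71408927/804230244 ≈ -0.088792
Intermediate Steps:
-31546/34767 + (-14953 - 3982)/(-23132) = -31546*1/34767 - 18935*(-1/23132) = -31546/34767 + 18935/23132 = -71408927/804230244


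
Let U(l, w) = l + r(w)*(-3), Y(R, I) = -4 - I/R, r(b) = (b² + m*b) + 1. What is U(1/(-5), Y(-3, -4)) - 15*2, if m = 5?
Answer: -578/15 ≈ -38.533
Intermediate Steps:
r(b) = 1 + b² + 5*b (r(b) = (b² + 5*b) + 1 = 1 + b² + 5*b)
Y(R, I) = -4 - I/R
U(l, w) = -3 + l - 15*w - 3*w² (U(l, w) = l + (1 + w² + 5*w)*(-3) = l + (-3 - 15*w - 3*w²) = -3 + l - 15*w - 3*w²)
U(1/(-5), Y(-3, -4)) - 15*2 = (-3 + 1/(-5) - 15*(-4 - 1*(-4)/(-3)) - 3*(-4 - 1*(-4)/(-3))²) - 15*2 = (-3 - ⅕ - 15*(-4 - 1*(-4)*(-⅓)) - 3*(-4 - 1*(-4)*(-⅓))²) - 30 = (-3 - ⅕ - 15*(-4 - 4/3) - 3*(-4 - 4/3)²) - 30 = (-3 - ⅕ - 15*(-16/3) - 3*(-16/3)²) - 30 = (-3 - ⅕ + 80 - 3*256/9) - 30 = (-3 - ⅕ + 80 - 256/3) - 30 = -128/15 - 30 = -578/15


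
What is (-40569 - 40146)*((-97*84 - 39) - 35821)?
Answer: 3552105720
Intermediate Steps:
(-40569 - 40146)*((-97*84 - 39) - 35821) = -80715*((-8148 - 39) - 35821) = -80715*(-8187 - 35821) = -80715*(-44008) = 3552105720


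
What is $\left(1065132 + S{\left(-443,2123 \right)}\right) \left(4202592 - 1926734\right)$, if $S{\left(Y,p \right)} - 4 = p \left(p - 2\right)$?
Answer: $12672020585302$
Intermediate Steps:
$S{\left(Y,p \right)} = 4 + p \left(-2 + p\right)$ ($S{\left(Y,p \right)} = 4 + p \left(p - 2\right) = 4 + p \left(-2 + p\right)$)
$\left(1065132 + S{\left(-443,2123 \right)}\right) \left(4202592 - 1926734\right) = \left(1065132 + \left(4 + 2123^{2} - 4246\right)\right) \left(4202592 - 1926734\right) = \left(1065132 + \left(4 + 4507129 - 4246\right)\right) 2275858 = \left(1065132 + 4502887\right) 2275858 = 5568019 \cdot 2275858 = 12672020585302$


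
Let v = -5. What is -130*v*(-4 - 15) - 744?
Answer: -13094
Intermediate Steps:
-130*v*(-4 - 15) - 744 = -(-650)*(-4 - 15) - 744 = -(-650)*(-19) - 744 = -130*95 - 744 = -12350 - 744 = -13094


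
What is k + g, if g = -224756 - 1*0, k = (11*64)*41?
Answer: -195892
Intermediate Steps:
k = 28864 (k = 704*41 = 28864)
g = -224756 (g = -224756 + 0 = -224756)
k + g = 28864 - 224756 = -195892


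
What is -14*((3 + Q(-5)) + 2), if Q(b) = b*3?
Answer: 140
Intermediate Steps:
Q(b) = 3*b
-14*((3 + Q(-5)) + 2) = -14*((3 + 3*(-5)) + 2) = -14*((3 - 15) + 2) = -14*(-12 + 2) = -14*(-10) = 140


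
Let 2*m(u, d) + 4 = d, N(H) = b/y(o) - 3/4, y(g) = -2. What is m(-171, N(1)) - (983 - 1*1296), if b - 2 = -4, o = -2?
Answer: 2489/8 ≈ 311.13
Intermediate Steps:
b = -2 (b = 2 - 4 = -2)
N(H) = ¼ (N(H) = -2/(-2) - 3/4 = -2*(-½) - 3*¼ = 1 - ¾ = ¼)
m(u, d) = -2 + d/2
m(-171, N(1)) - (983 - 1*1296) = (-2 + (½)*(¼)) - (983 - 1*1296) = (-2 + ⅛) - (983 - 1296) = -15/8 - 1*(-313) = -15/8 + 313 = 2489/8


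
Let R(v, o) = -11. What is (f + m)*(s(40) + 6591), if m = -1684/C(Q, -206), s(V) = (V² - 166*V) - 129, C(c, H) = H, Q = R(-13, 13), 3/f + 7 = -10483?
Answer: 6279744681/540235 ≈ 11624.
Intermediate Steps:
f = -3/10490 (f = 3/(-7 - 10483) = 3/(-10490) = 3*(-1/10490) = -3/10490 ≈ -0.00028599)
Q = -11
s(V) = -129 + V² - 166*V
m = 842/103 (m = -1684/(-206) = -1684*(-1/206) = 842/103 ≈ 8.1748)
(f + m)*(s(40) + 6591) = (-3/10490 + 842/103)*((-129 + 40² - 166*40) + 6591) = 8832271*((-129 + 1600 - 6640) + 6591)/1080470 = 8832271*(-5169 + 6591)/1080470 = (8832271/1080470)*1422 = 6279744681/540235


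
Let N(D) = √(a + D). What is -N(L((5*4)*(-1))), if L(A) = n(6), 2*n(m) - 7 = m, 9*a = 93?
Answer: -√606/6 ≈ -4.1028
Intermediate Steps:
a = 31/3 (a = (⅑)*93 = 31/3 ≈ 10.333)
n(m) = 7/2 + m/2
L(A) = 13/2 (L(A) = 7/2 + (½)*6 = 7/2 + 3 = 13/2)
N(D) = √(31/3 + D)
-N(L((5*4)*(-1))) = -√(93 + 9*(13/2))/3 = -√(93 + 117/2)/3 = -√(303/2)/3 = -√606/2/3 = -√606/6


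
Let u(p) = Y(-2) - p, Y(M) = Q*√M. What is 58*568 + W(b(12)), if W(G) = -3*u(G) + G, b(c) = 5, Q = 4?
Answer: 32964 - 12*I*√2 ≈ 32964.0 - 16.971*I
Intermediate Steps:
Y(M) = 4*√M
u(p) = -p + 4*I*√2 (u(p) = 4*√(-2) - p = 4*(I*√2) - p = 4*I*√2 - p = -p + 4*I*√2)
W(G) = 4*G - 12*I*√2 (W(G) = -3*(-G + 4*I*√2) + G = (3*G - 12*I*√2) + G = 4*G - 12*I*√2)
58*568 + W(b(12)) = 58*568 + (4*5 - 12*I*√2) = 32944 + (20 - 12*I*√2) = 32964 - 12*I*√2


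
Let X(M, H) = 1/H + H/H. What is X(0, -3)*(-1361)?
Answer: -2722/3 ≈ -907.33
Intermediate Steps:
X(M, H) = 1 + 1/H (X(M, H) = 1/H + 1 = 1 + 1/H)
X(0, -3)*(-1361) = ((1 - 3)/(-3))*(-1361) = -1/3*(-2)*(-1361) = (2/3)*(-1361) = -2722/3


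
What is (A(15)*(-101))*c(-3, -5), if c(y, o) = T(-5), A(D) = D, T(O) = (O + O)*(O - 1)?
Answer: -90900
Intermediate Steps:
T(O) = 2*O*(-1 + O) (T(O) = (2*O)*(-1 + O) = 2*O*(-1 + O))
c(y, o) = 60 (c(y, o) = 2*(-5)*(-1 - 5) = 2*(-5)*(-6) = 60)
(A(15)*(-101))*c(-3, -5) = (15*(-101))*60 = -1515*60 = -90900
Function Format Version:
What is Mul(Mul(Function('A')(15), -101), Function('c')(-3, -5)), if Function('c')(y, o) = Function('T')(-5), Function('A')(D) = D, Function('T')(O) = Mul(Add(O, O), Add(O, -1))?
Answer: -90900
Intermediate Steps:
Function('T')(O) = Mul(2, O, Add(-1, O)) (Function('T')(O) = Mul(Mul(2, O), Add(-1, O)) = Mul(2, O, Add(-1, O)))
Function('c')(y, o) = 60 (Function('c')(y, o) = Mul(2, -5, Add(-1, -5)) = Mul(2, -5, -6) = 60)
Mul(Mul(Function('A')(15), -101), Function('c')(-3, -5)) = Mul(Mul(15, -101), 60) = Mul(-1515, 60) = -90900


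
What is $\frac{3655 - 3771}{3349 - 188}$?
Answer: $- \frac{4}{109} \approx -0.036697$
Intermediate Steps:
$\frac{3655 - 3771}{3349 - 188} = - \frac{116}{3349 + \left(-1968 + 1780\right)} = - \frac{116}{3349 - 188} = - \frac{116}{3161} = \left(-116\right) \frac{1}{3161} = - \frac{4}{109}$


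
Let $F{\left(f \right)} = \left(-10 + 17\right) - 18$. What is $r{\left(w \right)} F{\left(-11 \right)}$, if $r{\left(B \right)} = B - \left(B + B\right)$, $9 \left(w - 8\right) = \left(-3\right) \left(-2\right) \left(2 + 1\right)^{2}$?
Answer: $154$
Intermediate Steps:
$w = 14$ ($w = 8 + \frac{\left(-3\right) \left(-2\right) \left(2 + 1\right)^{2}}{9} = 8 + \frac{6 \cdot 3^{2}}{9} = 8 + \frac{6 \cdot 9}{9} = 8 + \frac{1}{9} \cdot 54 = 8 + 6 = 14$)
$r{\left(B \right)} = - B$ ($r{\left(B \right)} = B - 2 B = - B$)
$F{\left(f \right)} = -11$ ($F{\left(f \right)} = 7 - 18 = -11$)
$r{\left(w \right)} F{\left(-11 \right)} = \left(-1\right) 14 \left(-11\right) = \left(-14\right) \left(-11\right) = 154$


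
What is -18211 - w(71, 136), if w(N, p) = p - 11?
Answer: -18336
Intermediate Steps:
w(N, p) = -11 + p
-18211 - w(71, 136) = -18211 - (-11 + 136) = -18211 - 1*125 = -18211 - 125 = -18336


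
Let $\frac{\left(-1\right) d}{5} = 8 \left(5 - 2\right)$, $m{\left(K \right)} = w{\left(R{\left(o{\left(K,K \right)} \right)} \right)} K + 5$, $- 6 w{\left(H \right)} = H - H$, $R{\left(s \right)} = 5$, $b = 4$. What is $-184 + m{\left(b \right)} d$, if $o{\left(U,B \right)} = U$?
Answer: $-784$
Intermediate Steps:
$w{\left(H \right)} = 0$ ($w{\left(H \right)} = - \frac{H - H}{6} = \left(- \frac{1}{6}\right) 0 = 0$)
$m{\left(K \right)} = 5$ ($m{\left(K \right)} = 0 K + 5 = 0 + 5 = 5$)
$d = -120$ ($d = - 5 \cdot 8 \left(5 - 2\right) = - 5 \cdot 8 \cdot 3 = \left(-5\right) 24 = -120$)
$-184 + m{\left(b \right)} d = -184 + 5 \left(-120\right) = -184 - 600 = -784$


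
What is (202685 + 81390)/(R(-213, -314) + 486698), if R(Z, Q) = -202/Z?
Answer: 60507975/103666876 ≈ 0.58368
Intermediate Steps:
(202685 + 81390)/(R(-213, -314) + 486698) = (202685 + 81390)/(-202/(-213) + 486698) = 284075/(-202*(-1/213) + 486698) = 284075/(202/213 + 486698) = 284075/(103666876/213) = 284075*(213/103666876) = 60507975/103666876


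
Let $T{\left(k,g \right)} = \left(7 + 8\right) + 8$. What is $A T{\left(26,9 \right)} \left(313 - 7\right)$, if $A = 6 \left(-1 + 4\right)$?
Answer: $126684$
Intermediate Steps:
$T{\left(k,g \right)} = 23$ ($T{\left(k,g \right)} = 15 + 8 = 23$)
$A = 18$ ($A = 6 \cdot 3 = 18$)
$A T{\left(26,9 \right)} \left(313 - 7\right) = 18 \cdot 23 \left(313 - 7\right) = 18 \cdot 23 \cdot 306 = 18 \cdot 7038 = 126684$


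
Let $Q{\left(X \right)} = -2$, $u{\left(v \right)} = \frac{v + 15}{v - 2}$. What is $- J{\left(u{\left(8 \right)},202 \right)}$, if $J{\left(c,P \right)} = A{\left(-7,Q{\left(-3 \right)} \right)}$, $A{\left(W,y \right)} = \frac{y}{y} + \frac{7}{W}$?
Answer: $0$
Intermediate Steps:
$u{\left(v \right)} = \frac{15 + v}{-2 + v}$
$A{\left(W,y \right)} = 1 + \frac{7}{W}$
$J{\left(c,P \right)} = 0$ ($J{\left(c,P \right)} = \frac{7 - 7}{-7} = \left(- \frac{1}{7}\right) 0 = 0$)
$- J{\left(u{\left(8 \right)},202 \right)} = \left(-1\right) 0 = 0$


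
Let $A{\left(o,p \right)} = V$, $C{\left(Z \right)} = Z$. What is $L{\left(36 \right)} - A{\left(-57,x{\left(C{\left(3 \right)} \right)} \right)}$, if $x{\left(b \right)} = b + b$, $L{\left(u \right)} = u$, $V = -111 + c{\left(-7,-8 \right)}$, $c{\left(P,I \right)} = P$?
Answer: $154$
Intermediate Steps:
$V = -118$ ($V = -111 - 7 = -118$)
$x{\left(b \right)} = 2 b$
$A{\left(o,p \right)} = -118$
$L{\left(36 \right)} - A{\left(-57,x{\left(C{\left(3 \right)} \right)} \right)} = 36 - -118 = 36 + 118 = 154$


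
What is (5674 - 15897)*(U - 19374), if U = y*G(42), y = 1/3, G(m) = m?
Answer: 197917280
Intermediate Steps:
y = 1/3 ≈ 0.33333
U = 14 (U = (1/3)*42 = 14)
(5674 - 15897)*(U - 19374) = (5674 - 15897)*(14 - 19374) = -10223*(-19360) = 197917280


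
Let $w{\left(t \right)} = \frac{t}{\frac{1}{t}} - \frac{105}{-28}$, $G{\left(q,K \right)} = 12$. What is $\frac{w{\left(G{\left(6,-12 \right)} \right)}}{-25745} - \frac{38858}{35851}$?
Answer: $- \frac{4022784781}{3691935980} \approx -1.0896$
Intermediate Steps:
$w{\left(t \right)} = \frac{15}{4} + t^{2}$ ($w{\left(t \right)} = t t - - \frac{15}{4} = t^{2} + \frac{15}{4} = \frac{15}{4} + t^{2}$)
$\frac{w{\left(G{\left(6,-12 \right)} \right)}}{-25745} - \frac{38858}{35851} = \frac{\frac{15}{4} + 12^{2}}{-25745} - \frac{38858}{35851} = \left(\frac{15}{4} + 144\right) \left(- \frac{1}{25745}\right) - \frac{38858}{35851} = \frac{591}{4} \left(- \frac{1}{25745}\right) - \frac{38858}{35851} = - \frac{591}{102980} - \frac{38858}{35851} = - \frac{4022784781}{3691935980}$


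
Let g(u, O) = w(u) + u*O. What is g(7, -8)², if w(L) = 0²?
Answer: 3136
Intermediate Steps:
w(L) = 0
g(u, O) = O*u (g(u, O) = 0 + u*O = 0 + O*u = O*u)
g(7, -8)² = (-8*7)² = (-56)² = 3136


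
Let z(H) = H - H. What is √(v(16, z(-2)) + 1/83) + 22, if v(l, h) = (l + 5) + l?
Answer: 22 + 32*√249/83 ≈ 28.084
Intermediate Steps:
z(H) = 0
v(l, h) = 5 + 2*l (v(l, h) = (5 + l) + l = 5 + 2*l)
√(v(16, z(-2)) + 1/83) + 22 = √((5 + 2*16) + 1/83) + 22 = √((5 + 32) + 1/83) + 22 = √(37 + 1/83) + 22 = √(3072/83) + 22 = 32*√249/83 + 22 = 22 + 32*√249/83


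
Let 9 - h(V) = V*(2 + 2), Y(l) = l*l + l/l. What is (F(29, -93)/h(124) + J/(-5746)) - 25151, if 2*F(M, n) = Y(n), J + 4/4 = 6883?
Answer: -35204148293/1399151 ≈ -25161.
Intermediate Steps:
J = 6882 (J = -1 + 6883 = 6882)
Y(l) = 1 + l**2 (Y(l) = l**2 + 1 = 1 + l**2)
F(M, n) = 1/2 + n**2/2 (F(M, n) = (1 + n**2)/2 = 1/2 + n**2/2)
h(V) = 9 - 4*V (h(V) = 9 - V*(2 + 2) = 9 - V*4 = 9 - 4*V)
(F(29, -93)/h(124) + J/(-5746)) - 25151 = ((1/2 + (1/2)*(-93)**2)/(9 - 4*124) + 6882/(-5746)) - 25151 = ((1/2 + (1/2)*8649)/(9 - 496) + 6882*(-1/5746)) - 25151 = ((1/2 + 8649/2)/(-487) - 3441/2873) - 25151 = (4325*(-1/487) - 3441/2873) - 25151 = (-4325/487 - 3441/2873) - 25151 = -14101492/1399151 - 25151 = -35204148293/1399151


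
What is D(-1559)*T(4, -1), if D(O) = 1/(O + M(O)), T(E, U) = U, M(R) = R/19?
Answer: 19/31180 ≈ 0.00060937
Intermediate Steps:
M(R) = R/19 (M(R) = R*(1/19) = R/19)
D(O) = 19/(20*O) (D(O) = 1/(O + O/19) = 1/(20*O/19) = 19/(20*O))
D(-1559)*T(4, -1) = ((19/20)/(-1559))*(-1) = ((19/20)*(-1/1559))*(-1) = -19/31180*(-1) = 19/31180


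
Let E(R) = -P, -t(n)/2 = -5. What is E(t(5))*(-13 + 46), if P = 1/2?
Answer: -33/2 ≈ -16.500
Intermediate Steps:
P = ½ ≈ 0.50000
t(n) = 10 (t(n) = -2*(-5) = 10)
E(R) = -½ (E(R) = -1*½ = -½)
E(t(5))*(-13 + 46) = -(-13 + 46)/2 = -½*33 = -33/2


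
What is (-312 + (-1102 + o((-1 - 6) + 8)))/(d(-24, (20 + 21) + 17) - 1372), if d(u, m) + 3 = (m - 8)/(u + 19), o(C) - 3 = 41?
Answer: 274/277 ≈ 0.98917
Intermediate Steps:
o(C) = 44 (o(C) = 3 + 41 = 44)
d(u, m) = -3 + (-8 + m)/(19 + u) (d(u, m) = -3 + (m - 8)/(u + 19) = -3 + (-8 + m)/(19 + u))
(-312 + (-1102 + o((-1 - 6) + 8)))/(d(-24, (20 + 21) + 17) - 1372) = (-312 + (-1102 + 44))/((-65 + ((20 + 21) + 17) - 3*(-24))/(19 - 24) - 1372) = (-312 - 1058)/((-65 + (41 + 17) + 72)/(-5) - 1372) = -1370/(-(-65 + 58 + 72)/5 - 1372) = -1370/(-⅕*65 - 1372) = -1370/(-13 - 1372) = -1370/(-1385) = -1370*(-1/1385) = 274/277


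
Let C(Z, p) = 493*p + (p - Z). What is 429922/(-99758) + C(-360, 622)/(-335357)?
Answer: -87432853089/16727271803 ≈ -5.2270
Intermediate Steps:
C(Z, p) = -Z + 494*p
429922/(-99758) + C(-360, 622)/(-335357) = 429922/(-99758) + (-1*(-360) + 494*622)/(-335357) = 429922*(-1/99758) + (360 + 307268)*(-1/335357) = -214961/49879 + 307628*(-1/335357) = -214961/49879 - 307628/335357 = -87432853089/16727271803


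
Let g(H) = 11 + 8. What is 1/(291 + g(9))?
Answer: 1/310 ≈ 0.0032258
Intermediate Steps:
g(H) = 19
1/(291 + g(9)) = 1/(291 + 19) = 1/310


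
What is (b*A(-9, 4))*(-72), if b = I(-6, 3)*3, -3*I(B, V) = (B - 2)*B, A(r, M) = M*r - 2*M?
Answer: -152064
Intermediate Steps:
A(r, M) = -2*M + M*r
I(B, V) = -B*(-2 + B)/3 (I(B, V) = -(B - 2)*B/3 = -(-2 + B)*B/3 = -B*(-2 + B)/3)
b = -48 (b = ((⅓)*(-6)*(2 - 1*(-6)))*3 = ((⅓)*(-6)*(2 + 6))*3 = ((⅓)*(-6)*8)*3 = -16*3 = -48)
(b*A(-9, 4))*(-72) = -192*(-2 - 9)*(-72) = -192*(-11)*(-72) = -48*(-44)*(-72) = 2112*(-72) = -152064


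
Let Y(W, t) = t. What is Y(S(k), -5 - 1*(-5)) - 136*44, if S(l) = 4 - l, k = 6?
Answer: -5984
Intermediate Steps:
Y(S(k), -5 - 1*(-5)) - 136*44 = (-5 - 1*(-5)) - 136*44 = (-5 + 5) - 5984 = 0 - 5984 = -5984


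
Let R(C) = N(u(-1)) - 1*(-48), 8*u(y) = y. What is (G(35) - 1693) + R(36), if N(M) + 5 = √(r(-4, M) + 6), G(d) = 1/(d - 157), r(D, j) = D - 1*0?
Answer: -201301/122 + √2 ≈ -1648.6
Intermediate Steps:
r(D, j) = D (r(D, j) = D + 0 = D)
u(y) = y/8
G(d) = 1/(-157 + d)
N(M) = -5 + √2 (N(M) = -5 + √(-4 + 6) = -5 + √2)
R(C) = 43 + √2 (R(C) = (-5 + √2) - 1*(-48) = (-5 + √2) + 48 = 43 + √2)
(G(35) - 1693) + R(36) = (1/(-157 + 35) - 1693) + (43 + √2) = (1/(-122) - 1693) + (43 + √2) = (-1/122 - 1693) + (43 + √2) = -206547/122 + (43 + √2) = -201301/122 + √2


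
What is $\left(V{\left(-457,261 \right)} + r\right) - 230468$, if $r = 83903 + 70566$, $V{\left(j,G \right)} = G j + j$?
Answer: $-195733$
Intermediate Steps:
$V{\left(j,G \right)} = j + G j$
$r = 154469$
$\left(V{\left(-457,261 \right)} + r\right) - 230468 = \left(- 457 \left(1 + 261\right) + 154469\right) - 230468 = \left(\left(-457\right) 262 + 154469\right) - 230468 = \left(-119734 + 154469\right) - 230468 = 34735 - 230468 = -195733$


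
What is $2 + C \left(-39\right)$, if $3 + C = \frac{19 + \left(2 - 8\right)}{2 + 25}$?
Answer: $\frac{902}{9} \approx 100.22$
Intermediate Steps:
$C = - \frac{68}{27}$ ($C = -3 + \frac{19 + \left(2 - 8\right)}{2 + 25} = -3 + \frac{19 + \left(2 - 8\right)}{27} = -3 + \left(19 - 6\right) \frac{1}{27} = -3 + 13 \cdot \frac{1}{27} = -3 + \frac{13}{27} = - \frac{68}{27} \approx -2.5185$)
$2 + C \left(-39\right) = 2 - - \frac{884}{9} = 2 + \frac{884}{9} = \frac{902}{9}$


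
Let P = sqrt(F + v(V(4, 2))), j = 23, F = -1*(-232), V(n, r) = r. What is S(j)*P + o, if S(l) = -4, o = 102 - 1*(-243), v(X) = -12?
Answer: 345 - 8*sqrt(55) ≈ 285.67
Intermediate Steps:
o = 345 (o = 102 + 243 = 345)
F = 232
P = 2*sqrt(55) (P = sqrt(232 - 12) = sqrt(220) = 2*sqrt(55) ≈ 14.832)
S(j)*P + o = -8*sqrt(55) + 345 = 345 - 8*sqrt(55)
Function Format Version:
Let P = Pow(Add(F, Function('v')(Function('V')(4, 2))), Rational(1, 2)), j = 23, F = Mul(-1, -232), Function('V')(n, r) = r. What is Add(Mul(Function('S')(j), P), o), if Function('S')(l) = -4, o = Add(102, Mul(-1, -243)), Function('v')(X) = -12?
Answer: Add(345, Mul(-8, Pow(55, Rational(1, 2)))) ≈ 285.67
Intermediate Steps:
o = 345 (o = Add(102, 243) = 345)
F = 232
P = Mul(2, Pow(55, Rational(1, 2))) (P = Pow(Add(232, -12), Rational(1, 2)) = Pow(220, Rational(1, 2)) = Mul(2, Pow(55, Rational(1, 2))) ≈ 14.832)
Add(Mul(Function('S')(j), P), o) = Add(Mul(-4, Mul(2, Pow(55, Rational(1, 2)))), 345) = Add(Mul(-8, Pow(55, Rational(1, 2))), 345) = Add(345, Mul(-8, Pow(55, Rational(1, 2))))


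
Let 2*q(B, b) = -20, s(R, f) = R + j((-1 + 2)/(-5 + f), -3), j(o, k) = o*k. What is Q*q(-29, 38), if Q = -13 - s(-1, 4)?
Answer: 150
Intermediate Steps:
j(o, k) = k*o
s(R, f) = R - 3/(-5 + f) (s(R, f) = R - 3*(-1 + 2)/(-5 + f) = R - 3/(-5 + f))
q(B, b) = -10 (q(B, b) = (½)*(-20) = -10)
Q = -15 (Q = -13 - (-3 - (-5 + 4))/(-5 + 4) = -13 - (-3 - 1*(-1))/(-1) = -13 - (-1)*(-3 + 1) = -13 - (-1)*(-2) = -13 - 1*2 = -13 - 2 = -15)
Q*q(-29, 38) = -15*(-10) = 150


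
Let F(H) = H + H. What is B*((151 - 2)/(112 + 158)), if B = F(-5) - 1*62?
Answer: -596/15 ≈ -39.733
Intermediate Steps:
F(H) = 2*H
B = -72 (B = 2*(-5) - 1*62 = -10 - 62 = -72)
B*((151 - 2)/(112 + 158)) = -72*(151 - 2)/(112 + 158) = -10728/270 = -72*149/270 = -596/15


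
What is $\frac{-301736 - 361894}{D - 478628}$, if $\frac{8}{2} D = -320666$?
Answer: $\frac{120660}{101599} \approx 1.1876$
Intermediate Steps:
$D = - \frac{160333}{2}$ ($D = \frac{1}{4} \left(-320666\right) = - \frac{160333}{2} \approx -80167.0$)
$\frac{-301736 - 361894}{D - 478628} = \frac{-301736 - 361894}{- \frac{160333}{2} - 478628} = - \frac{663630}{- \frac{1117589}{2}} = \left(-663630\right) \left(- \frac{2}{1117589}\right) = \frac{120660}{101599}$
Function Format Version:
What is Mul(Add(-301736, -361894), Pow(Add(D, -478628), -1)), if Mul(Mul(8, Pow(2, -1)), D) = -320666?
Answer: Rational(120660, 101599) ≈ 1.1876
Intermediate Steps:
D = Rational(-160333, 2) (D = Mul(Rational(1, 4), -320666) = Rational(-160333, 2) ≈ -80167.)
Mul(Add(-301736, -361894), Pow(Add(D, -478628), -1)) = Mul(Add(-301736, -361894), Pow(Add(Rational(-160333, 2), -478628), -1)) = Mul(-663630, Pow(Rational(-1117589, 2), -1)) = Mul(-663630, Rational(-2, 1117589)) = Rational(120660, 101599)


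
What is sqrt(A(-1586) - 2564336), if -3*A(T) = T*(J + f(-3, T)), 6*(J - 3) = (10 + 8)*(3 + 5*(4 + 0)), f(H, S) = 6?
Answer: 10*I*sqrt(25231) ≈ 1588.4*I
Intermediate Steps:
J = 72 (J = 3 + ((10 + 8)*(3 + 5*(4 + 0)))/6 = 3 + (18*(3 + 5*4))/6 = 3 + (18*(3 + 20))/6 = 3 + (18*23)/6 = 3 + (1/6)*414 = 3 + 69 = 72)
A(T) = -26*T (A(T) = -T*(72 + 6)/3 = -T*78/3 = -26*T)
sqrt(A(-1586) - 2564336) = sqrt(-26*(-1586) - 2564336) = sqrt(41236 - 2564336) = sqrt(-2523100) = 10*I*sqrt(25231)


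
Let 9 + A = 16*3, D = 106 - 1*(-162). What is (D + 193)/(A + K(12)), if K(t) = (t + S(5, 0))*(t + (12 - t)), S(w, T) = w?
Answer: 461/243 ≈ 1.8971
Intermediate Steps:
D = 268 (D = 106 + 162 = 268)
A = 39 (A = -9 + 16*3 = -9 + 48 = 39)
K(t) = 60 + 12*t (K(t) = (t + 5)*(t + (12 - t)) = (5 + t)*12 = 60 + 12*t)
(D + 193)/(A + K(12)) = (268 + 193)/(39 + (60 + 12*12)) = 461/(39 + (60 + 144)) = 461/(39 + 204) = 461/243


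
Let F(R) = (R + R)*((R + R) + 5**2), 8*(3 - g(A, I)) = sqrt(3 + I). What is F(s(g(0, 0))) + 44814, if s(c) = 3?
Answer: 45000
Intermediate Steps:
g(A, I) = 3 - sqrt(3 + I)/8
F(R) = 2*R*(25 + 2*R) (F(R) = (2*R)*(2*R + 25) = (2*R)*(25 + 2*R) = 2*R*(25 + 2*R))
F(s(g(0, 0))) + 44814 = 2*3*(25 + 2*3) + 44814 = 2*3*(25 + 6) + 44814 = 2*3*31 + 44814 = 186 + 44814 = 45000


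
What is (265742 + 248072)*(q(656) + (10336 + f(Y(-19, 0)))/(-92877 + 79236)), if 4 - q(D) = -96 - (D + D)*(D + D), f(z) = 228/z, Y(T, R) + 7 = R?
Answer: 12065486861935808/13641 ≈ 8.8450e+11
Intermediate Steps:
Y(T, R) = -7 + R
q(D) = 100 + 4*D² (q(D) = 4 - (-96 - (D + D)*(D + D)) = 4 - (-96 - 2*D*2*D) = 4 - (-96 - 4*D²) = 4 + (96 + 4*D²) = 100 + 4*D²)
(265742 + 248072)*(q(656) + (10336 + f(Y(-19, 0)))/(-92877 + 79236)) = (265742 + 248072)*((100 + 4*656²) + (10336 + 228/(-7 + 0))/(-92877 + 79236)) = 513814*((100 + 4*430336) + (10336 + 228/(-7))/(-13641)) = 513814*((100 + 1721344) + (10336 + 228*(-⅐))*(-1/13641)) = 513814*(1721444 + (10336 - 228/7)*(-1/13641)) = 513814*(1721444 + (72124/7)*(-1/13641)) = 513814*(1721444 - 72124/95487) = 513814*(164375451104/95487) = 12065486861935808/13641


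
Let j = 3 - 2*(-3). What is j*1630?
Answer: 14670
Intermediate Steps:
j = 9 (j = 3 + 6 = 9)
j*1630 = 9*1630 = 14670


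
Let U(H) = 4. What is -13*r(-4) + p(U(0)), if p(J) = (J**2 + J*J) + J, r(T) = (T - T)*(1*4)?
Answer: 36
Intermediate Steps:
r(T) = 0 (r(T) = 0*4 = 0)
p(J) = J + 2*J**2 (p(J) = (J**2 + J**2) + J = 2*J**2 + J = J + 2*J**2)
-13*r(-4) + p(U(0)) = -13*0 + 4*(1 + 2*4) = 0 + 4*(1 + 8) = 0 + 4*9 = 0 + 36 = 36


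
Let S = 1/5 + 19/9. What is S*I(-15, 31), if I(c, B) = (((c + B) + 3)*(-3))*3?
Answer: -1976/5 ≈ -395.20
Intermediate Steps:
S = 104/45 (S = 1*(⅕) + 19*(⅑) = ⅕ + 19/9 = 104/45 ≈ 2.3111)
I(c, B) = -27 - 9*B - 9*c (I(c, B) = (((B + c) + 3)*(-3))*3 = ((3 + B + c)*(-3))*3 = (-9 - 3*B - 3*c)*3 = -27 - 9*B - 9*c)
S*I(-15, 31) = 104*(-27 - 9*31 - 9*(-15))/45 = 104*(-27 - 279 + 135)/45 = (104/45)*(-171) = -1976/5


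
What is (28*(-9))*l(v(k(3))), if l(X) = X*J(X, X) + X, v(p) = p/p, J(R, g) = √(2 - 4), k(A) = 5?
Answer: -252 - 252*I*√2 ≈ -252.0 - 356.38*I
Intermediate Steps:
J(R, g) = I*√2 (J(R, g) = √(-2) = I*√2)
v(p) = 1
l(X) = X + I*X*√2 (l(X) = X*(I*√2) + X = I*X*√2 + X = X + I*X*√2)
(28*(-9))*l(v(k(3))) = (28*(-9))*(1*(1 + I*√2)) = -252*(1 + I*√2) = -252 - 252*I*√2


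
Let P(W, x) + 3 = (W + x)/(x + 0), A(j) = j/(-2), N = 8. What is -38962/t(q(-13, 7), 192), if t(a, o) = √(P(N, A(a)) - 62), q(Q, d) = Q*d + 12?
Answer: 2783*I*√2765/30 ≈ 4878.0*I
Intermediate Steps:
A(j) = -j/2 (A(j) = j*(-½) = -j/2)
P(W, x) = -3 + (W + x)/x (P(W, x) = -3 + (W + x)/(x + 0) = -3 + (W + x)/x)
q(Q, d) = 12 + Q*d
t(a, o) = √(-64 - 16/a) (t(a, o) = √((-2 + 8/((-a/2))) - 62) = √((-2 + 8*(-2/a)) - 62) = √((-2 - 16/a) - 62) = √(-64 - 16/a))
-38962/t(q(-13, 7), 192) = -38962*1/(4*√(-4 - 1/(12 - 13*7))) = -38962*1/(4*√(-4 - 1/(12 - 91))) = -38962*1/(4*√(-4 - 1/(-79))) = -38962*1/(4*√(-4 - 1*(-1/79))) = -38962*1/(4*√(-4 + 1/79)) = -38962*(-I*√2765/420) = -(-2783)*I*√2765/30 = 2783*I*√2765/30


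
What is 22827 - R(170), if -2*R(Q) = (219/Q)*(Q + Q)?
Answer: 23046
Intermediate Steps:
R(Q) = -219 (R(Q) = -219/Q*(Q + Q)/2 = -219/Q*2*Q/2 = -½*438 = -219)
22827 - R(170) = 22827 - 1*(-219) = 22827 + 219 = 23046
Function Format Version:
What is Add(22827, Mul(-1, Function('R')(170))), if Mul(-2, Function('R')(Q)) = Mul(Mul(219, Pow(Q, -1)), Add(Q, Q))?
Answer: 23046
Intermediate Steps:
Function('R')(Q) = -219 (Function('R')(Q) = Mul(Rational(-1, 2), Mul(Mul(219, Pow(Q, -1)), Add(Q, Q))) = Mul(Rational(-1, 2), Mul(Mul(219, Pow(Q, -1)), Mul(2, Q))) = Mul(Rational(-1, 2), 438) = -219)
Add(22827, Mul(-1, Function('R')(170))) = Add(22827, Mul(-1, -219)) = Add(22827, 219) = 23046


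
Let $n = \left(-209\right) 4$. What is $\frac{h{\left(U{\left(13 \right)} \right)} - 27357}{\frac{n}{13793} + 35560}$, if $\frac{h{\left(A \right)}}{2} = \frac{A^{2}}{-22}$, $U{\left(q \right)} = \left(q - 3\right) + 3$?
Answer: $- \frac{1038254282}{1348815171} \approx -0.76975$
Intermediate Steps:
$U{\left(q \right)} = q$ ($U{\left(q \right)} = \left(-3 + q\right) + 3 = q$)
$n = -836$
$h{\left(A \right)} = - \frac{A^{2}}{11}$ ($h{\left(A \right)} = 2 \frac{A^{2}}{-22} = 2 \left(- \frac{A^{2}}{22}\right) = - \frac{A^{2}}{11}$)
$\frac{h{\left(U{\left(13 \right)} \right)} - 27357}{\frac{n}{13793} + 35560} = \frac{- \frac{13^{2}}{11} - 27357}{- \frac{836}{13793} + 35560} = \frac{\left(- \frac{1}{11}\right) 169 - 27357}{\left(-836\right) \frac{1}{13793} + 35560} = \frac{- \frac{169}{11} - 27357}{- \frac{836}{13793} + 35560} = - \frac{301096}{11 \cdot \frac{490478244}{13793}} = \left(- \frac{301096}{11}\right) \frac{13793}{490478244} = - \frac{1038254282}{1348815171}$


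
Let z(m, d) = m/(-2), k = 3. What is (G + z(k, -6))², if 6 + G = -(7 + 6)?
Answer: 1681/4 ≈ 420.25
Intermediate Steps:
z(m, d) = -m/2 (z(m, d) = m*(-½) = -m/2)
G = -19 (G = -6 - (7 + 6) = -6 - 1*13 = -6 - 13 = -19)
(G + z(k, -6))² = (-19 - ½*3)² = (-19 - 3/2)² = (-41/2)² = 1681/4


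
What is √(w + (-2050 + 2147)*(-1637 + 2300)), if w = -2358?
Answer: √61953 ≈ 248.90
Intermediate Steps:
√(w + (-2050 + 2147)*(-1637 + 2300)) = √(-2358 + (-2050 + 2147)*(-1637 + 2300)) = √(-2358 + 97*663) = √(-2358 + 64311) = √61953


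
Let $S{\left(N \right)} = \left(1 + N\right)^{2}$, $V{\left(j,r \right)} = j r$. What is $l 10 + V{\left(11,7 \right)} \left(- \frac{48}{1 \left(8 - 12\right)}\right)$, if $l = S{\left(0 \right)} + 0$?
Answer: $934$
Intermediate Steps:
$l = 1$ ($l = \left(1 + 0\right)^{2} + 0 = 1^{2} + 0 = 1 + 0 = 1$)
$l 10 + V{\left(11,7 \right)} \left(- \frac{48}{1 \left(8 - 12\right)}\right) = 1 \cdot 10 + 11 \cdot 7 \left(- \frac{48}{1 \left(8 - 12\right)}\right) = 10 + 77 \left(- \frac{48}{1 \left(8 - 12\right)}\right) = 10 + 77 \left(- \frac{48}{1 \left(-4\right)}\right) = 10 + 77 \left(- \frac{48}{-4}\right) = 10 + 77 \left(\left(-48\right) \left(- \frac{1}{4}\right)\right) = 10 + 77 \cdot 12 = 10 + 924 = 934$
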